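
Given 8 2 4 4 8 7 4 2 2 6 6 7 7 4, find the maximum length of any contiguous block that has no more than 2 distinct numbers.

4

add 8: window [8] (1 distinct), len 1
add 2: window [8, 2] (2 distinct), len 2
add 4: window [2, 4] (2 distinct), len 2
add 4: window [2, 4, 4] (2 distinct), len 3
add 8: window [4, 4, 8] (2 distinct), len 3
add 7: window [8, 7] (2 distinct), len 2
add 4: window [7, 4] (2 distinct), len 2
add 2: window [4, 2] (2 distinct), len 2
add 2: window [4, 2, 2] (2 distinct), len 3
add 6: window [2, 2, 6] (2 distinct), len 3
add 6: window [2, 2, 6, 6] (2 distinct), len 4
add 7: window [6, 6, 7] (2 distinct), len 3
add 7: window [6, 6, 7, 7] (2 distinct), len 4
add 4: window [7, 7, 4] (2 distinct), len 3
Longest length with ≤2 distinct: 4.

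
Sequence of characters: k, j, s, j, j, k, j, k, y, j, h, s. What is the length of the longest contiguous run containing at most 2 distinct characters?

5

Extend right; when distinct count exceeds 2, shrink from the left:
[k] 1 distinct, len 1
[k, j] 2 distinct, len 2
[j, s] 2 distinct, len 2
[j, s, j] 2 distinct, len 3
[j, s, j, j] 2 distinct, len 4
[j, j, k] 2 distinct, len 3
[j, j, k, j] 2 distinct, len 4
[j, j, k, j, k] 2 distinct, len 5
[k, y] 2 distinct, len 2
[y, j] 2 distinct, len 2
[j, h] 2 distinct, len 2
[h, s] 2 distinct, len 2
Longest length with ≤2 distinct: 5.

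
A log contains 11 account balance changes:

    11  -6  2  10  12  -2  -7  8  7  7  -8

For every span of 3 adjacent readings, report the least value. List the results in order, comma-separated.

-6, -6, 2, -2, -7, -7, -7, 7, -8

11 -6 2 → min -6
-6 2 10 → min -6
2 10 12 → min 2
10 12 -2 → min -2
12 -2 -7 → min -7
-2 -7 8 → min -7
-7 8 7 → min -7
8 7 7 → min 7
7 7 -8 → min -8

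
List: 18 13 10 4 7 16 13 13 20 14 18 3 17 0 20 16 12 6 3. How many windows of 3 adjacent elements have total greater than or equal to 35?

11

18 13 10 → sum 41  ≥ 35 ✓
13 10 4 → sum 27
10 4 7 → sum 21
4 7 16 → sum 27
7 16 13 → sum 36  ≥ 35 ✓
16 13 13 → sum 42  ≥ 35 ✓
13 13 20 → sum 46  ≥ 35 ✓
13 20 14 → sum 47  ≥ 35 ✓
20 14 18 → sum 52  ≥ 35 ✓
14 18 3 → sum 35  ≥ 35 ✓
18 3 17 → sum 38  ≥ 35 ✓
3 17 0 → sum 20
17 0 20 → sum 37  ≥ 35 ✓
0 20 16 → sum 36  ≥ 35 ✓
20 16 12 → sum 48  ≥ 35 ✓
16 12 6 → sum 34
12 6 3 → sum 21
11 windows satisfy the condition.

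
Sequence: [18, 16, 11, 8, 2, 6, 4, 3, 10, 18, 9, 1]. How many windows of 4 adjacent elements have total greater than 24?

6

[18, 16, 11, 8] → sum 53  > 24 ✓
[16, 11, 8, 2] → sum 37  > 24 ✓
[11, 8, 2, 6] → sum 27  > 24 ✓
[8, 2, 6, 4] → sum 20
[2, 6, 4, 3] → sum 15
[6, 4, 3, 10] → sum 23
[4, 3, 10, 18] → sum 35  > 24 ✓
[3, 10, 18, 9] → sum 40  > 24 ✓
[10, 18, 9, 1] → sum 38  > 24 ✓
6 windows satisfy the condition.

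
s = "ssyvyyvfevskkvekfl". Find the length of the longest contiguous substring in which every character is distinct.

[s] len 1
[s] len 1
[s, y] len 2
[s, y, v] len 3
[v, y] len 2
[y] len 1
[y, v] len 2
[y, v, f] len 3
[y, v, f, e] len 4
[f, e, v] len 3
[f, e, v, s] len 4
[f, e, v, s, k] len 5
[k] len 1
[k, v] len 2
[k, v, e] len 3
[v, e, k] len 3
[v, e, k, f] len 4
[v, e, k, f, l] len 5
Longest all-distinct length: 5.

5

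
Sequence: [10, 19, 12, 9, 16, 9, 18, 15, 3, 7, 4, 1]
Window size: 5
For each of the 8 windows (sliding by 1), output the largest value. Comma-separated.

[10, 19, 12, 9, 16] → max 19
[19, 12, 9, 16, 9] → max 19
[12, 9, 16, 9, 18] → max 18
[9, 16, 9, 18, 15] → max 18
[16, 9, 18, 15, 3] → max 18
[9, 18, 15, 3, 7] → max 18
[18, 15, 3, 7, 4] → max 18
[15, 3, 7, 4, 1] → max 15

19, 19, 18, 18, 18, 18, 18, 15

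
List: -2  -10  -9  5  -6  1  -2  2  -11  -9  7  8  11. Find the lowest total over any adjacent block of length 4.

-20

Window sums for each of the 10 positions:
-2 -10 -9 5 → sum -16
-10 -9 5 -6 → sum -20
-9 5 -6 1 → sum -9
5 -6 1 -2 → sum -2
-6 1 -2 2 → sum -5
1 -2 2 -11 → sum -10
-2 2 -11 -9 → sum -20
2 -11 -9 7 → sum -11
-11 -9 7 8 → sum -5
-9 7 8 11 → sum 17
Lowest of these is -20.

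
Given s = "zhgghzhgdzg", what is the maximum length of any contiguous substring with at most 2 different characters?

add z: window [z] (1 distinct), len 1
add h: window [z, h] (2 distinct), len 2
add g: window [h, g] (2 distinct), len 2
add g: window [h, g, g] (2 distinct), len 3
add h: window [h, g, g, h] (2 distinct), len 4
add z: window [h, z] (2 distinct), len 2
add h: window [h, z, h] (2 distinct), len 3
add g: window [h, g] (2 distinct), len 2
add d: window [g, d] (2 distinct), len 2
add z: window [d, z] (2 distinct), len 2
add g: window [z, g] (2 distinct), len 2
Longest length with ≤2 distinct: 4.

4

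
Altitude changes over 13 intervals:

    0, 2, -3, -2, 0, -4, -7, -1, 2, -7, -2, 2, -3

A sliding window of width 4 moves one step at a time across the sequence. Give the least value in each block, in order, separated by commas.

-3, -3, -4, -7, -7, -7, -7, -7, -7, -7

Sliding a size-4 window across the 13 values:
(0, 2, -3, -2) → min -3
(2, -3, -2, 0) → min -3
(-3, -2, 0, -4) → min -4
(-2, 0, -4, -7) → min -7
(0, -4, -7, -1) → min -7
(-4, -7, -1, 2) → min -7
(-7, -1, 2, -7) → min -7
(-1, 2, -7, -2) → min -7
(2, -7, -2, 2) → min -7
(-7, -2, 2, -3) → min -7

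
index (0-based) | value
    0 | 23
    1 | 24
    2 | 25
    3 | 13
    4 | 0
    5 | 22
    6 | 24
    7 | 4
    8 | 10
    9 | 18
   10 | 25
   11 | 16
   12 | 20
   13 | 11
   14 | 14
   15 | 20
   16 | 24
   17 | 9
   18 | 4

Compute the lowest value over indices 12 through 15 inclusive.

Elements at indices 12..15: 20, 11, 14, 20
min(20, 11, 14, 20) = 11

11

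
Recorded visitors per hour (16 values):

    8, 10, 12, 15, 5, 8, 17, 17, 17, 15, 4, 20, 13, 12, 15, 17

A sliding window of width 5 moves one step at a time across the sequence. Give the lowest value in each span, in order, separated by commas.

Sliding a size-5 window across the 16 values:
[8, 10, 12, 15, 5] → min 5
[10, 12, 15, 5, 8] → min 5
[12, 15, 5, 8, 17] → min 5
[15, 5, 8, 17, 17] → min 5
[5, 8, 17, 17, 17] → min 5
[8, 17, 17, 17, 15] → min 8
[17, 17, 17, 15, 4] → min 4
[17, 17, 15, 4, 20] → min 4
[17, 15, 4, 20, 13] → min 4
[15, 4, 20, 13, 12] → min 4
[4, 20, 13, 12, 15] → min 4
[20, 13, 12, 15, 17] → min 12

5, 5, 5, 5, 5, 8, 4, 4, 4, 4, 4, 12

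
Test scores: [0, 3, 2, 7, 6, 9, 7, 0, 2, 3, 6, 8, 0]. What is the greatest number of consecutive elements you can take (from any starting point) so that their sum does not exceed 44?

→ 0: sum 0, len 1
→ 3: sum 3, len 2
→ 2: sum 5, len 3
→ 7: sum 12, len 4
→ 6: sum 18, len 5
→ 9: sum 27, len 6
→ 7: sum 34, len 7
→ 0: sum 34, len 8
→ 2: sum 36, len 9
→ 3: sum 39, len 10
→ 6 (dropped 0, 3): sum 42, len 9
→ 8 (dropped 2, 7): sum 41, len 8
→ 0: sum 41, len 9
Longest length seen: 10.

10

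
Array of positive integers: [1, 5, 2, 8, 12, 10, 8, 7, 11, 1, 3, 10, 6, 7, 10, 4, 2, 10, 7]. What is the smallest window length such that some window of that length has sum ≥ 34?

4

add 1: running sum 1 < 34
add 5: running sum 6 < 34
add 2: running sum 8 < 34
add 8: running sum 16 < 34
add 12: running sum 28 < 34
add 10: shortest ending here [5, 2, 8, 12, 10] sum 37, len 5
add 8: shortest ending here [8, 12, 10, 8] sum 38, len 4
add 7: shortest ending here [12, 10, 8, 7] sum 37, len 4
add 11: shortest ending here [10, 8, 7, 11] sum 36, len 4
add 1: shortest ending here [10, 8, 7, 11, 1] sum 37, len 5
add 3: shortest ending here [10, 8, 7, 11, 1, 3] sum 40, len 6
add 10: shortest ending here [8, 7, 11, 1, 3, 10] sum 40, len 6
add 6: shortest ending here [7, 11, 1, 3, 10, 6] sum 38, len 6
add 7: shortest ending here [11, 1, 3, 10, 6, 7] sum 38, len 6
add 10: shortest ending here [3, 10, 6, 7, 10] sum 36, len 5
add 4: shortest ending here [10, 6, 7, 10, 4] sum 37, len 5
add 2: shortest ending here [10, 6, 7, 10, 4, 2] sum 39, len 6
add 10: shortest ending here [6, 7, 10, 4, 2, 10] sum 39, len 6
add 7: shortest ending here [7, 10, 4, 2, 10, 7] sum 40, len 6
Shortest qualifying length: 4.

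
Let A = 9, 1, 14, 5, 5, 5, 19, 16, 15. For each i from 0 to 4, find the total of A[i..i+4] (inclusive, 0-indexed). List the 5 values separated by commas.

34, 30, 48, 50, 60

9 1 14 5 5 → sum 34
1 14 5 5 5 → sum 30
14 5 5 5 19 → sum 48
5 5 5 19 16 → sum 50
5 5 19 16 15 → sum 60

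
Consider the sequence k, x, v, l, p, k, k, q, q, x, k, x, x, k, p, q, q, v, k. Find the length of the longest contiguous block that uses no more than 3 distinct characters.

9

[k] 1 distinct, len 1
[k, x] 2 distinct, len 2
[k, x, v] 3 distinct, len 3
[x, v, l] 3 distinct, len 3
[v, l, p] 3 distinct, len 3
[l, p, k] 3 distinct, len 3
[l, p, k, k] 3 distinct, len 4
[p, k, k, q] 3 distinct, len 4
[p, k, k, q, q] 3 distinct, len 5
[k, k, q, q, x] 3 distinct, len 5
[k, k, q, q, x, k] 3 distinct, len 6
[k, k, q, q, x, k, x] 3 distinct, len 7
[k, k, q, q, x, k, x, x] 3 distinct, len 8
[k, k, q, q, x, k, x, x, k] 3 distinct, len 9
[x, k, x, x, k, p] 3 distinct, len 6
[k, p, q] 3 distinct, len 3
[k, p, q, q] 3 distinct, len 4
[p, q, q, v] 3 distinct, len 4
[q, q, v, k] 3 distinct, len 4
Longest length with ≤3 distinct: 9.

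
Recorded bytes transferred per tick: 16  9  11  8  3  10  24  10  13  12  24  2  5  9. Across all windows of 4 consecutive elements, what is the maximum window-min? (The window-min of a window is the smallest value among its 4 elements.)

Each size-4 window and its min:
16 9 11 8 → min 8
9 11 8 3 → min 3
11 8 3 10 → min 3
8 3 10 24 → min 3
3 10 24 10 → min 3
10 24 10 13 → min 10
24 10 13 12 → min 10
10 13 12 24 → min 10
13 12 24 2 → min 2
12 24 2 5 → min 2
24 2 5 9 → min 2
Maximum of these is 10.

10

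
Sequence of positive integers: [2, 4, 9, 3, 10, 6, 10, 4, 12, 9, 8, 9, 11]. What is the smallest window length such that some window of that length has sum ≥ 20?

2

add 2: running sum 2 < 20
add 4: running sum 6 < 20
add 9: running sum 15 < 20
add 3: running sum 18 < 20
end 4: [9, 3, 10] sum 22, len 3
end 5: [9, 3, 10, 6] sum 28, len 4
end 6: [10, 6, 10] sum 26, len 3
end 7: [6, 10, 4] sum 20, len 3
end 8: [10, 4, 12] sum 26, len 3
end 9: [12, 9] sum 21, len 2
end 10: [12, 9, 8] sum 29, len 3
end 11: [9, 8, 9] sum 26, len 3
end 12: [9, 11] sum 20, len 2
Shortest qualifying length: 2.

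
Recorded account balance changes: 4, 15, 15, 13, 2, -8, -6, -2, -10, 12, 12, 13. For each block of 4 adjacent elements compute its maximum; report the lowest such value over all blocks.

[4, 15, 15, 13] → max 15
[15, 15, 13, 2] → max 15
[15, 13, 2, -8] → max 15
[13, 2, -8, -6] → max 13
[2, -8, -6, -2] → max 2
[-8, -6, -2, -10] → max -2
[-6, -2, -10, 12] → max 12
[-2, -10, 12, 12] → max 12
[-10, 12, 12, 13] → max 13
Lowest of these is -2.

-2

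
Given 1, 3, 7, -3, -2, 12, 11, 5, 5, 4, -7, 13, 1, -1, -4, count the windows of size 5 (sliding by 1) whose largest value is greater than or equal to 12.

9

(1, 3, 7, -3, -2) → max 7
(3, 7, -3, -2, 12) → max 12  ≥ 12 ✓
(7, -3, -2, 12, 11) → max 12  ≥ 12 ✓
(-3, -2, 12, 11, 5) → max 12  ≥ 12 ✓
(-2, 12, 11, 5, 5) → max 12  ≥ 12 ✓
(12, 11, 5, 5, 4) → max 12  ≥ 12 ✓
(11, 5, 5, 4, -7) → max 11
(5, 5, 4, -7, 13) → max 13  ≥ 12 ✓
(5, 4, -7, 13, 1) → max 13  ≥ 12 ✓
(4, -7, 13, 1, -1) → max 13  ≥ 12 ✓
(-7, 13, 1, -1, -4) → max 13  ≥ 12 ✓
9 windows satisfy the condition.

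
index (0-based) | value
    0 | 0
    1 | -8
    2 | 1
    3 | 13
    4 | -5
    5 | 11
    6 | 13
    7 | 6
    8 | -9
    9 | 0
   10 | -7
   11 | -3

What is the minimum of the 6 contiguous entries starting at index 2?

-5

Elements at indices 2..7: 1, 13, -5, 11, 13, 6
min(1, 13, -5, 11, 13, 6) = -5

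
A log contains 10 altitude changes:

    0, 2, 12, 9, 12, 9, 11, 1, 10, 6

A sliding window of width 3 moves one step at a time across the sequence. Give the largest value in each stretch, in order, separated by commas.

0 2 12 → max 12
2 12 9 → max 12
12 9 12 → max 12
9 12 9 → max 12
12 9 11 → max 12
9 11 1 → max 11
11 1 10 → max 11
1 10 6 → max 10

12, 12, 12, 12, 12, 11, 11, 10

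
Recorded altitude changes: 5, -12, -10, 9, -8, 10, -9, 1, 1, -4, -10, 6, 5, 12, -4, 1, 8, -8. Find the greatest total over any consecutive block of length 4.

19

(5, -12, -10, 9) → sum -8
(-12, -10, 9, -8) → sum -21
(-10, 9, -8, 10) → sum 1
(9, -8, 10, -9) → sum 2
(-8, 10, -9, 1) → sum -6
(10, -9, 1, 1) → sum 3
(-9, 1, 1, -4) → sum -11
(1, 1, -4, -10) → sum -12
(1, -4, -10, 6) → sum -7
(-4, -10, 6, 5) → sum -3
(-10, 6, 5, 12) → sum 13
(6, 5, 12, -4) → sum 19
(5, 12, -4, 1) → sum 14
(12, -4, 1, 8) → sum 17
(-4, 1, 8, -8) → sum -3
Greatest of these is 19.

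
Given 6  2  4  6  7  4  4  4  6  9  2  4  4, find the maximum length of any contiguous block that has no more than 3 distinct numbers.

add 6: window [6] (1 distinct), len 1
add 2: window [6, 2] (2 distinct), len 2
add 4: window [6, 2, 4] (3 distinct), len 3
add 6: window [6, 2, 4, 6] (3 distinct), len 4
add 7: window [4, 6, 7] (3 distinct), len 3
add 4: window [4, 6, 7, 4] (3 distinct), len 4
add 4: window [4, 6, 7, 4, 4] (3 distinct), len 5
add 4: window [4, 6, 7, 4, 4, 4] (3 distinct), len 6
add 6: window [4, 6, 7, 4, 4, 4, 6] (3 distinct), len 7
add 9: window [4, 4, 4, 6, 9] (3 distinct), len 5
add 2: window [6, 9, 2] (3 distinct), len 3
add 4: window [9, 2, 4] (3 distinct), len 3
add 4: window [9, 2, 4, 4] (3 distinct), len 4
Longest length with ≤3 distinct: 7.

7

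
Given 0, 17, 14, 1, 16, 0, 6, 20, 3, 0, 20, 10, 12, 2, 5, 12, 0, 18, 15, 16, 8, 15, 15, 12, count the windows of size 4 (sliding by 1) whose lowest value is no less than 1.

8

[0, 17, 14, 1] → min 0
[17, 14, 1, 16] → min 1  ≥ 1 ✓
[14, 1, 16, 0] → min 0
[1, 16, 0, 6] → min 0
[16, 0, 6, 20] → min 0
[0, 6, 20, 3] → min 0
[6, 20, 3, 0] → min 0
[20, 3, 0, 20] → min 0
[3, 0, 20, 10] → min 0
[0, 20, 10, 12] → min 0
[20, 10, 12, 2] → min 2  ≥ 1 ✓
[10, 12, 2, 5] → min 2  ≥ 1 ✓
[12, 2, 5, 12] → min 2  ≥ 1 ✓
[2, 5, 12, 0] → min 0
[5, 12, 0, 18] → min 0
[12, 0, 18, 15] → min 0
[0, 18, 15, 16] → min 0
[18, 15, 16, 8] → min 8  ≥ 1 ✓
[15, 16, 8, 15] → min 8  ≥ 1 ✓
[16, 8, 15, 15] → min 8  ≥ 1 ✓
[8, 15, 15, 12] → min 8  ≥ 1 ✓
8 windows satisfy the condition.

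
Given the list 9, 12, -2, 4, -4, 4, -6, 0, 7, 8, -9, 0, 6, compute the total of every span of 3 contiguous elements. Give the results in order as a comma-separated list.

(9, 12, -2) → sum 19
(12, -2, 4) → sum 14
(-2, 4, -4) → sum -2
(4, -4, 4) → sum 4
(-4, 4, -6) → sum -6
(4, -6, 0) → sum -2
(-6, 0, 7) → sum 1
(0, 7, 8) → sum 15
(7, 8, -9) → sum 6
(8, -9, 0) → sum -1
(-9, 0, 6) → sum -3

19, 14, -2, 4, -6, -2, 1, 15, 6, -1, -3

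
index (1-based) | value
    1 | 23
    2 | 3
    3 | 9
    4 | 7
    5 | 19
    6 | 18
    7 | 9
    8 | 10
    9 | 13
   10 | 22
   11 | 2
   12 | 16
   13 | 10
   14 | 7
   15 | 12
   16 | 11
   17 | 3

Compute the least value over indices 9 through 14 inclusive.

2

Elements at indices 9..14: 13, 22, 2, 16, 10, 7
min(13, 22, 2, 16, 10, 7) = 2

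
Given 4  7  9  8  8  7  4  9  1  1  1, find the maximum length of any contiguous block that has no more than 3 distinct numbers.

5

add 4: window [4] (1 distinct), len 1
add 7: window [4, 7] (2 distinct), len 2
add 9: window [4, 7, 9] (3 distinct), len 3
add 8: window [7, 9, 8] (3 distinct), len 3
add 8: window [7, 9, 8, 8] (3 distinct), len 4
add 7: window [7, 9, 8, 8, 7] (3 distinct), len 5
add 4: window [8, 8, 7, 4] (3 distinct), len 4
add 9: window [7, 4, 9] (3 distinct), len 3
add 1: window [4, 9, 1] (3 distinct), len 3
add 1: window [4, 9, 1, 1] (3 distinct), len 4
add 1: window [4, 9, 1, 1, 1] (3 distinct), len 5
Longest length with ≤3 distinct: 5.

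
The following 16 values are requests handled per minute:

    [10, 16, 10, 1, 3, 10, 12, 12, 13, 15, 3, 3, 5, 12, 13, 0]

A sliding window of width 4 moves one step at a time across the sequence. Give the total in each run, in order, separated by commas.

37, 30, 24, 26, 37, 47, 52, 43, 34, 26, 23, 33, 30

[10, 16, 10, 1] → sum 37
[16, 10, 1, 3] → sum 30
[10, 1, 3, 10] → sum 24
[1, 3, 10, 12] → sum 26
[3, 10, 12, 12] → sum 37
[10, 12, 12, 13] → sum 47
[12, 12, 13, 15] → sum 52
[12, 13, 15, 3] → sum 43
[13, 15, 3, 3] → sum 34
[15, 3, 3, 5] → sum 26
[3, 3, 5, 12] → sum 23
[3, 5, 12, 13] → sum 33
[5, 12, 13, 0] → sum 30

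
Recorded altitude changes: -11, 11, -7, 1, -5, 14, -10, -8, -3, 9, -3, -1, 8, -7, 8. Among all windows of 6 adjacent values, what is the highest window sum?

14

(-11, 11, -7, 1, -5, 14) → sum 3
(11, -7, 1, -5, 14, -10) → sum 4
(-7, 1, -5, 14, -10, -8) → sum -15
(1, -5, 14, -10, -8, -3) → sum -11
(-5, 14, -10, -8, -3, 9) → sum -3
(14, -10, -8, -3, 9, -3) → sum -1
(-10, -8, -3, 9, -3, -1) → sum -16
(-8, -3, 9, -3, -1, 8) → sum 2
(-3, 9, -3, -1, 8, -7) → sum 3
(9, -3, -1, 8, -7, 8) → sum 14
Highest of these is 14.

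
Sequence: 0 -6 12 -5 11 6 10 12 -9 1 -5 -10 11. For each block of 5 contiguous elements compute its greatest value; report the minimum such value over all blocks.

11

(0, -6, 12, -5, 11) → max 12
(-6, 12, -5, 11, 6) → max 12
(12, -5, 11, 6, 10) → max 12
(-5, 11, 6, 10, 12) → max 12
(11, 6, 10, 12, -9) → max 12
(6, 10, 12, -9, 1) → max 12
(10, 12, -9, 1, -5) → max 12
(12, -9, 1, -5, -10) → max 12
(-9, 1, -5, -10, 11) → max 11
Minimum of these is 11.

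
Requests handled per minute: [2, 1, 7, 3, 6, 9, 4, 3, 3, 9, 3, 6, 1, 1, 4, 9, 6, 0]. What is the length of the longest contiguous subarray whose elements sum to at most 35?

→ 2: sum 2, len 1
→ 1: sum 3, len 2
→ 7: sum 10, len 3
→ 3: sum 13, len 4
→ 6: sum 19, len 5
→ 9: sum 28, len 6
→ 4: sum 32, len 7
→ 3: sum 35, len 8
→ 3 (dropped 2, 1): sum 35, len 7
→ 9 (dropped 7, 3): sum 34, len 6
→ 3 (dropped 6): sum 31, len 6
→ 6 (dropped 9): sum 28, len 6
→ 1: sum 29, len 7
→ 1: sum 30, len 8
→ 4: sum 34, len 9
→ 9 (dropped 4, 3, 3): sum 33, len 7
→ 6 (dropped 9): sum 30, len 7
→ 0: sum 30, len 8
Longest length seen: 9.

9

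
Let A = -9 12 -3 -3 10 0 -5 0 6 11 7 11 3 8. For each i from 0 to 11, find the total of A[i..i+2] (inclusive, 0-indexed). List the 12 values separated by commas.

-9 12 -3 → sum 0
12 -3 -3 → sum 6
-3 -3 10 → sum 4
-3 10 0 → sum 7
10 0 -5 → sum 5
0 -5 0 → sum -5
-5 0 6 → sum 1
0 6 11 → sum 17
6 11 7 → sum 24
11 7 11 → sum 29
7 11 3 → sum 21
11 3 8 → sum 22

0, 6, 4, 7, 5, -5, 1, 17, 24, 29, 21, 22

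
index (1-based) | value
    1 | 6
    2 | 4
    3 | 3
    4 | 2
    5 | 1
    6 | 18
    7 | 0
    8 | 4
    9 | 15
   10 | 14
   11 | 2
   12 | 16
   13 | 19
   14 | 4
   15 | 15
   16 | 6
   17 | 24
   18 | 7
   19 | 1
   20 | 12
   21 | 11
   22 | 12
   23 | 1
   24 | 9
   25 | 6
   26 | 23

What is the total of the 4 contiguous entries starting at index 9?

Elements at indices 9..12: 15, 14, 2, 16
sum(15, 14, 2, 16) = 47

47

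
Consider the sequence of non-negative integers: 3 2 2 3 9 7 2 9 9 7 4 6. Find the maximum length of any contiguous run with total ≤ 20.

5

add 3: [3] sum 3, len 1
add 2: [3, 2] sum 5, len 2
add 2: [3, 2, 2] sum 7, len 3
add 3: [3, 2, 2, 3] sum 10, len 4
add 9: [3, 2, 2, 3, 9] sum 19, len 5
add 7: [3, 9, 7] sum 19, len 3
add 2: [9, 7, 2] sum 18, len 3
add 9: [7, 2, 9] sum 18, len 3
add 9: [2, 9, 9] sum 20, len 3
add 7: [9, 7] sum 16, len 2
add 4: [9, 7, 4] sum 20, len 3
add 6: [7, 4, 6] sum 17, len 3
Longest length seen: 5.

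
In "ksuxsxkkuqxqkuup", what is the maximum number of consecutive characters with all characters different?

4

[k] len 1
[k, s] len 2
[k, s, u] len 3
[k, s, u, x] len 4
[u, x, s] len 3
[s, x] len 2
[s, x, k] len 3
[k] len 1
[k, u] len 2
[k, u, q] len 3
[k, u, q, x] len 4
[x, q] len 2
[x, q, k] len 3
[x, q, k, u] len 4
[u] len 1
[u, p] len 2
Longest all-distinct length: 4.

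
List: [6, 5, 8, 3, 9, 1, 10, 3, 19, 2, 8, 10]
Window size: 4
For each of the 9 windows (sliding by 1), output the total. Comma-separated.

6 5 8 3 → sum 22
5 8 3 9 → sum 25
8 3 9 1 → sum 21
3 9 1 10 → sum 23
9 1 10 3 → sum 23
1 10 3 19 → sum 33
10 3 19 2 → sum 34
3 19 2 8 → sum 32
19 2 8 10 → sum 39

22, 25, 21, 23, 23, 33, 34, 32, 39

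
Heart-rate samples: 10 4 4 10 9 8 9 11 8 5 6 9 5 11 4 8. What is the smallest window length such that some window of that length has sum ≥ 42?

5

add 10: running sum 10 < 42
add 4: running sum 14 < 42
add 4: running sum 18 < 42
add 10: running sum 28 < 42
add 9: running sum 37 < 42
end 5: [10, 4, 4, 10, 9, 8] sum 45, len 6
end 6: [4, 4, 10, 9, 8, 9] sum 44, len 6
end 7: [10, 9, 8, 9, 11] sum 47, len 5
end 8: [9, 8, 9, 11, 8] sum 45, len 5
end 9: [9, 8, 9, 11, 8, 5] sum 50, len 6
end 10: [8, 9, 11, 8, 5, 6] sum 47, len 6
end 11: [9, 11, 8, 5, 6, 9] sum 48, len 6
end 12: [11, 8, 5, 6, 9, 5] sum 44, len 6
end 13: [8, 5, 6, 9, 5, 11] sum 44, len 6
end 14: [8, 5, 6, 9, 5, 11, 4] sum 48, len 7
end 15: [6, 9, 5, 11, 4, 8] sum 43, len 6
Shortest qualifying length: 5.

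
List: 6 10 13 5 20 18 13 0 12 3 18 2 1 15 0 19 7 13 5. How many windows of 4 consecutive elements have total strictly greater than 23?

15

(6, 10, 13, 5) → sum 34  > 23 ✓
(10, 13, 5, 20) → sum 48  > 23 ✓
(13, 5, 20, 18) → sum 56  > 23 ✓
(5, 20, 18, 13) → sum 56  > 23 ✓
(20, 18, 13, 0) → sum 51  > 23 ✓
(18, 13, 0, 12) → sum 43  > 23 ✓
(13, 0, 12, 3) → sum 28  > 23 ✓
(0, 12, 3, 18) → sum 33  > 23 ✓
(12, 3, 18, 2) → sum 35  > 23 ✓
(3, 18, 2, 1) → sum 24  > 23 ✓
(18, 2, 1, 15) → sum 36  > 23 ✓
(2, 1, 15, 0) → sum 18
(1, 15, 0, 19) → sum 35  > 23 ✓
(15, 0, 19, 7) → sum 41  > 23 ✓
(0, 19, 7, 13) → sum 39  > 23 ✓
(19, 7, 13, 5) → sum 44  > 23 ✓
15 windows satisfy the condition.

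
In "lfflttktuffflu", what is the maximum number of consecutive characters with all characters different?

add l: [l] len 1
add f: [l, f] len 2
add f (repeat f, move left end past it): [f] len 1
add l: [f, l] len 2
add t: [f, l, t] len 3
add t (repeat t, move left end past it): [t] len 1
add k: [t, k] len 2
add t (repeat t, move left end past it): [k, t] len 2
add u: [k, t, u] len 3
add f: [k, t, u, f] len 4
add f (repeat f, move left end past it): [f] len 1
add f (repeat f, move left end past it): [f] len 1
add l: [f, l] len 2
add u: [f, l, u] len 3
Longest all-distinct length: 4.

4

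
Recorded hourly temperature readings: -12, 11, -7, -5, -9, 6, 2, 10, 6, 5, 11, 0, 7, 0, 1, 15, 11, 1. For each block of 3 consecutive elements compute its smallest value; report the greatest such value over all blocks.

(-12, 11, -7) → min -12
(11, -7, -5) → min -7
(-7, -5, -9) → min -9
(-5, -9, 6) → min -9
(-9, 6, 2) → min -9
(6, 2, 10) → min 2
(2, 10, 6) → min 2
(10, 6, 5) → min 5
(6, 5, 11) → min 5
(5, 11, 0) → min 0
(11, 0, 7) → min 0
(0, 7, 0) → min 0
(7, 0, 1) → min 0
(0, 1, 15) → min 0
(1, 15, 11) → min 1
(15, 11, 1) → min 1
Greatest of these is 5.

5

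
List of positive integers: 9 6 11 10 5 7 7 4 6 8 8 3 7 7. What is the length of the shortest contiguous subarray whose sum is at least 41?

5

add 9: running sum 9 < 41
add 6: running sum 15 < 41
add 11: running sum 26 < 41
add 10: running sum 36 < 41
end 4: [9, 6, 11, 10, 5] sum 41, len 5
end 5: [9, 6, 11, 10, 5, 7] sum 48, len 6
end 6: [6, 11, 10, 5, 7, 7] sum 46, len 6
end 7: [11, 10, 5, 7, 7, 4] sum 44, len 6
end 8: [11, 10, 5, 7, 7, 4, 6] sum 50, len 7
end 9: [10, 5, 7, 7, 4, 6, 8] sum 47, len 7
end 10: [5, 7, 7, 4, 6, 8, 8] sum 45, len 7
end 11: [7, 7, 4, 6, 8, 8, 3] sum 43, len 7
end 12: [7, 4, 6, 8, 8, 3, 7] sum 43, len 7
end 13: [4, 6, 8, 8, 3, 7, 7] sum 43, len 7
Shortest qualifying length: 5.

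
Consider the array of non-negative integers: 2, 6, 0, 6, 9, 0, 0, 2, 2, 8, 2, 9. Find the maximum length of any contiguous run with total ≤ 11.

add 2: [2] sum 2, len 1
add 6: [2, 6] sum 8, len 2
add 0: [2, 6, 0] sum 8, len 3
add 6: [0, 6] sum 6, len 2
add 9: [9] sum 9, len 1
add 0: [9, 0] sum 9, len 2
add 0: [9, 0, 0] sum 9, len 3
add 2: [9, 0, 0, 2] sum 11, len 4
add 2: [0, 0, 2, 2] sum 4, len 4
add 8: [2, 8] sum 10, len 2
add 2: [8, 2] sum 10, len 2
add 9: [2, 9] sum 11, len 2
Longest length seen: 4.

4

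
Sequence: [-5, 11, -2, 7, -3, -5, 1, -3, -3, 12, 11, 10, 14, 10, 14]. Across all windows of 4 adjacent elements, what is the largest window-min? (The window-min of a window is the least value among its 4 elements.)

Window mins for each of the 12 positions:
[-5, 11, -2, 7] → min -5
[11, -2, 7, -3] → min -3
[-2, 7, -3, -5] → min -5
[7, -3, -5, 1] → min -5
[-3, -5, 1, -3] → min -5
[-5, 1, -3, -3] → min -5
[1, -3, -3, 12] → min -3
[-3, -3, 12, 11] → min -3
[-3, 12, 11, 10] → min -3
[12, 11, 10, 14] → min 10
[11, 10, 14, 10] → min 10
[10, 14, 10, 14] → min 10
Largest of these is 10.

10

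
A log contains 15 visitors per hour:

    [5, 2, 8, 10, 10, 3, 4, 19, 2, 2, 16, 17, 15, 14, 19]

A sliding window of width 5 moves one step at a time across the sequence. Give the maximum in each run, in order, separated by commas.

(5, 2, 8, 10, 10) → max 10
(2, 8, 10, 10, 3) → max 10
(8, 10, 10, 3, 4) → max 10
(10, 10, 3, 4, 19) → max 19
(10, 3, 4, 19, 2) → max 19
(3, 4, 19, 2, 2) → max 19
(4, 19, 2, 2, 16) → max 19
(19, 2, 2, 16, 17) → max 19
(2, 2, 16, 17, 15) → max 17
(2, 16, 17, 15, 14) → max 17
(16, 17, 15, 14, 19) → max 19

10, 10, 10, 19, 19, 19, 19, 19, 17, 17, 19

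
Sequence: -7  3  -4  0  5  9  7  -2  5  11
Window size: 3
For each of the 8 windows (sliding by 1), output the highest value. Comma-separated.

3, 3, 5, 9, 9, 9, 7, 11

Sliding a size-3 window across the 10 values:
(-7, 3, -4) → max 3
(3, -4, 0) → max 3
(-4, 0, 5) → max 5
(0, 5, 9) → max 9
(5, 9, 7) → max 9
(9, 7, -2) → max 9
(7, -2, 5) → max 7
(-2, 5, 11) → max 11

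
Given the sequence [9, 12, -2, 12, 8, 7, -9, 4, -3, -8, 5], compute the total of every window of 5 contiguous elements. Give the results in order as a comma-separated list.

39, 37, 16, 22, 7, -9, -11

[9, 12, -2, 12, 8] → sum 39
[12, -2, 12, 8, 7] → sum 37
[-2, 12, 8, 7, -9] → sum 16
[12, 8, 7, -9, 4] → sum 22
[8, 7, -9, 4, -3] → sum 7
[7, -9, 4, -3, -8] → sum -9
[-9, 4, -3, -8, 5] → sum -11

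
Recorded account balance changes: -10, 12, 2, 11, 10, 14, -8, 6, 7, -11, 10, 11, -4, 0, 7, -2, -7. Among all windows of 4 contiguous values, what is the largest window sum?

Window sums for each of the 14 positions:
[-10, 12, 2, 11] → sum 15
[12, 2, 11, 10] → sum 35
[2, 11, 10, 14] → sum 37
[11, 10, 14, -8] → sum 27
[10, 14, -8, 6] → sum 22
[14, -8, 6, 7] → sum 19
[-8, 6, 7, -11] → sum -6
[6, 7, -11, 10] → sum 12
[7, -11, 10, 11] → sum 17
[-11, 10, 11, -4] → sum 6
[10, 11, -4, 0] → sum 17
[11, -4, 0, 7] → sum 14
[-4, 0, 7, -2] → sum 1
[0, 7, -2, -7] → sum -2
Largest of these is 37.

37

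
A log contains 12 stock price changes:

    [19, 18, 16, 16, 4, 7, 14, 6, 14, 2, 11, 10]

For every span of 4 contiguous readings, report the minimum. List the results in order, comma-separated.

16, 4, 4, 4, 4, 6, 2, 2, 2

Sliding a size-4 window across the 12 values:
19 18 16 16 → min 16
18 16 16 4 → min 4
16 16 4 7 → min 4
16 4 7 14 → min 4
4 7 14 6 → min 4
7 14 6 14 → min 6
14 6 14 2 → min 2
6 14 2 11 → min 2
14 2 11 10 → min 2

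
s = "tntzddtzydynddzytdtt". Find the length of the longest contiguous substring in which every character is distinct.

4

[t] len 1
[t, n] len 2
[n, t] len 2
[n, t, z] len 3
[n, t, z, d] len 4
[d] len 1
[d, t] len 2
[d, t, z] len 3
[d, t, z, y] len 4
[t, z, y, d] len 4
[d, y] len 2
[d, y, n] len 3
[y, n, d] len 3
[d] len 1
[d, z] len 2
[d, z, y] len 3
[d, z, y, t] len 4
[z, y, t, d] len 4
[d, t] len 2
[t] len 1
Longest all-distinct length: 4.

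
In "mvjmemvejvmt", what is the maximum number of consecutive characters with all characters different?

[m] len 1
[m, v] len 2
[m, v, j] len 3
[v, j, m] len 3
[v, j, m, e] len 4
[e, m] len 2
[e, m, v] len 3
[m, v, e] len 3
[m, v, e, j] len 4
[e, j, v] len 3
[e, j, v, m] len 4
[e, j, v, m, t] len 5
Longest all-distinct length: 5.

5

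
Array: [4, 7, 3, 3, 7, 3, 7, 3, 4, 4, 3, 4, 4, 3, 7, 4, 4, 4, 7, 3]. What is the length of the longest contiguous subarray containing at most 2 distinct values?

7

[4] 1 distinct, len 1
[4, 7] 2 distinct, len 2
[7, 3] 2 distinct, len 2
[7, 3, 3] 2 distinct, len 3
[7, 3, 3, 7] 2 distinct, len 4
[7, 3, 3, 7, 3] 2 distinct, len 5
[7, 3, 3, 7, 3, 7] 2 distinct, len 6
[7, 3, 3, 7, 3, 7, 3] 2 distinct, len 7
[3, 4] 2 distinct, len 2
[3, 4, 4] 2 distinct, len 3
[3, 4, 4, 3] 2 distinct, len 4
[3, 4, 4, 3, 4] 2 distinct, len 5
[3, 4, 4, 3, 4, 4] 2 distinct, len 6
[3, 4, 4, 3, 4, 4, 3] 2 distinct, len 7
[3, 7] 2 distinct, len 2
[7, 4] 2 distinct, len 2
[7, 4, 4] 2 distinct, len 3
[7, 4, 4, 4] 2 distinct, len 4
[7, 4, 4, 4, 7] 2 distinct, len 5
[7, 3] 2 distinct, len 2
Longest length with ≤2 distinct: 7.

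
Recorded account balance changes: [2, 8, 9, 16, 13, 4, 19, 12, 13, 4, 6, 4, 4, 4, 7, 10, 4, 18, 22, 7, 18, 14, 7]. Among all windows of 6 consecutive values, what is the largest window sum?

Each size-6 window and its sum:
(2, 8, 9, 16, 13, 4) → sum 52
(8, 9, 16, 13, 4, 19) → sum 69
(9, 16, 13, 4, 19, 12) → sum 73
(16, 13, 4, 19, 12, 13) → sum 77
(13, 4, 19, 12, 13, 4) → sum 65
(4, 19, 12, 13, 4, 6) → sum 58
(19, 12, 13, 4, 6, 4) → sum 58
(12, 13, 4, 6, 4, 4) → sum 43
(13, 4, 6, 4, 4, 4) → sum 35
(4, 6, 4, 4, 4, 7) → sum 29
(6, 4, 4, 4, 7, 10) → sum 35
(4, 4, 4, 7, 10, 4) → sum 33
(4, 4, 7, 10, 4, 18) → sum 47
(4, 7, 10, 4, 18, 22) → sum 65
(7, 10, 4, 18, 22, 7) → sum 68
(10, 4, 18, 22, 7, 18) → sum 79
(4, 18, 22, 7, 18, 14) → sum 83
(18, 22, 7, 18, 14, 7) → sum 86
Largest of these is 86.

86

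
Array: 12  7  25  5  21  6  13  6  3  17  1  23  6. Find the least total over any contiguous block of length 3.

12 7 25 → sum 44
7 25 5 → sum 37
25 5 21 → sum 51
5 21 6 → sum 32
21 6 13 → sum 40
6 13 6 → sum 25
13 6 3 → sum 22
6 3 17 → sum 26
3 17 1 → sum 21
17 1 23 → sum 41
1 23 6 → sum 30
Least of these is 21.

21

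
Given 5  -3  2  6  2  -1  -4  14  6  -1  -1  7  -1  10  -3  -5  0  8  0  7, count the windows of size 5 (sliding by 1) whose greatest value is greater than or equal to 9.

(5, -3, 2, 6, 2) → max 6
(-3, 2, 6, 2, -1) → max 6
(2, 6, 2, -1, -4) → max 6
(6, 2, -1, -4, 14) → max 14  ≥ 9 ✓
(2, -1, -4, 14, 6) → max 14  ≥ 9 ✓
(-1, -4, 14, 6, -1) → max 14  ≥ 9 ✓
(-4, 14, 6, -1, -1) → max 14  ≥ 9 ✓
(14, 6, -1, -1, 7) → max 14  ≥ 9 ✓
(6, -1, -1, 7, -1) → max 7
(-1, -1, 7, -1, 10) → max 10  ≥ 9 ✓
(-1, 7, -1, 10, -3) → max 10  ≥ 9 ✓
(7, -1, 10, -3, -5) → max 10  ≥ 9 ✓
(-1, 10, -3, -5, 0) → max 10  ≥ 9 ✓
(10, -3, -5, 0, 8) → max 10  ≥ 9 ✓
(-3, -5, 0, 8, 0) → max 8
(-5, 0, 8, 0, 7) → max 8
10 windows satisfy the condition.

10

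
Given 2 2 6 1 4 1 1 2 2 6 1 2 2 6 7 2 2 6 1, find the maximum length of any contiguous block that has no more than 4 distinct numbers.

Extend right; when distinct count exceeds 4, shrink from the left:
add 2: window [2] (1 distinct), len 1
add 2: window [2, 2] (1 distinct), len 2
add 6: window [2, 2, 6] (2 distinct), len 3
add 1: window [2, 2, 6, 1] (3 distinct), len 4
add 4: window [2, 2, 6, 1, 4] (4 distinct), len 5
add 1: window [2, 2, 6, 1, 4, 1] (4 distinct), len 6
add 1: window [2, 2, 6, 1, 4, 1, 1] (4 distinct), len 7
add 2: window [2, 2, 6, 1, 4, 1, 1, 2] (4 distinct), len 8
add 2: window [2, 2, 6, 1, 4, 1, 1, 2, 2] (4 distinct), len 9
add 6: window [2, 2, 6, 1, 4, 1, 1, 2, 2, 6] (4 distinct), len 10
add 1: window [2, 2, 6, 1, 4, 1, 1, 2, 2, 6, 1] (4 distinct), len 11
add 2: window [2, 2, 6, 1, 4, 1, 1, 2, 2, 6, 1, 2] (4 distinct), len 12
add 2: window [2, 2, 6, 1, 4, 1, 1, 2, 2, 6, 1, 2, 2] (4 distinct), len 13
add 6: window [2, 2, 6, 1, 4, 1, 1, 2, 2, 6, 1, 2, 2, 6] (4 distinct), len 14
add 7: window [1, 1, 2, 2, 6, 1, 2, 2, 6, 7] (4 distinct), len 10
add 2: window [1, 1, 2, 2, 6, 1, 2, 2, 6, 7, 2] (4 distinct), len 11
add 2: window [1, 1, 2, 2, 6, 1, 2, 2, 6, 7, 2, 2] (4 distinct), len 12
add 6: window [1, 1, 2, 2, 6, 1, 2, 2, 6, 7, 2, 2, 6] (4 distinct), len 13
add 1: window [1, 1, 2, 2, 6, 1, 2, 2, 6, 7, 2, 2, 6, 1] (4 distinct), len 14
Longest length with ≤4 distinct: 14.

14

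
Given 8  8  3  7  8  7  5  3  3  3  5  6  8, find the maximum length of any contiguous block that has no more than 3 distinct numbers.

6

[8] 1 distinct, len 1
[8, 8] 1 distinct, len 2
[8, 8, 3] 2 distinct, len 3
[8, 8, 3, 7] 3 distinct, len 4
[8, 8, 3, 7, 8] 3 distinct, len 5
[8, 8, 3, 7, 8, 7] 3 distinct, len 6
[7, 8, 7, 5] 3 distinct, len 4
[7, 5, 3] 3 distinct, len 3
[7, 5, 3, 3] 3 distinct, len 4
[7, 5, 3, 3, 3] 3 distinct, len 5
[7, 5, 3, 3, 3, 5] 3 distinct, len 6
[5, 3, 3, 3, 5, 6] 3 distinct, len 6
[5, 6, 8] 3 distinct, len 3
Longest length with ≤3 distinct: 6.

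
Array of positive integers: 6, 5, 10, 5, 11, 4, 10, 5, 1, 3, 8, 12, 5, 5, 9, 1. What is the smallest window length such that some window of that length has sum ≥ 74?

11

add 6: running sum 6 < 74
add 5: running sum 11 < 74
add 10: running sum 21 < 74
add 5: running sum 26 < 74
add 11: running sum 37 < 74
add 4: running sum 41 < 74
add 10: running sum 51 < 74
add 5: running sum 56 < 74
add 1: running sum 57 < 74
add 3: running sum 60 < 74
add 8: running sum 68 < 74
add 12: shortest ending here [5, 10, 5, 11, 4, 10, 5, 1, 3, 8, 12] sum 74, len 11
add 5: shortest ending here [10, 5, 11, 4, 10, 5, 1, 3, 8, 12, 5] sum 74, len 11
add 5: shortest ending here [10, 5, 11, 4, 10, 5, 1, 3, 8, 12, 5, 5] sum 79, len 12
add 9: shortest ending here [5, 11, 4, 10, 5, 1, 3, 8, 12, 5, 5, 9] sum 78, len 12
add 1: shortest ending here [11, 4, 10, 5, 1, 3, 8, 12, 5, 5, 9, 1] sum 74, len 12
Shortest qualifying length: 11.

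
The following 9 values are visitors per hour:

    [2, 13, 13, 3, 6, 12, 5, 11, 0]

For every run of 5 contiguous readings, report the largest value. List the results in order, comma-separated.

(2, 13, 13, 3, 6) → max 13
(13, 13, 3, 6, 12) → max 13
(13, 3, 6, 12, 5) → max 13
(3, 6, 12, 5, 11) → max 12
(6, 12, 5, 11, 0) → max 12

13, 13, 13, 12, 12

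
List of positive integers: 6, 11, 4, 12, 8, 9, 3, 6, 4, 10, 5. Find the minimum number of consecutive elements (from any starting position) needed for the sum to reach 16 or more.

add 6: running sum 6 < 16
add 11: shortest ending here [6, 11] sum 17, len 2
add 4: shortest ending here [6, 11, 4] sum 21, len 3
add 12: shortest ending here [4, 12] sum 16, len 2
add 8: shortest ending here [12, 8] sum 20, len 2
add 9: shortest ending here [8, 9] sum 17, len 2
add 3: shortest ending here [8, 9, 3] sum 20, len 3
add 6: shortest ending here [9, 3, 6] sum 18, len 3
add 4: shortest ending here [9, 3, 6, 4] sum 22, len 4
add 10: shortest ending here [6, 4, 10] sum 20, len 3
add 5: shortest ending here [4, 10, 5] sum 19, len 3
Shortest qualifying length: 2.

2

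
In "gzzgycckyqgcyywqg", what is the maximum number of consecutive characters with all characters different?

[g] len 1
[g, z] len 2
[z] len 1
[z, g] len 2
[z, g, y] len 3
[z, g, y, c] len 4
[c] len 1
[c, k] len 2
[c, k, y] len 3
[c, k, y, q] len 4
[c, k, y, q, g] len 5
[k, y, q, g, c] len 5
[q, g, c, y] len 4
[y] len 1
[y, w] len 2
[y, w, q] len 3
[y, w, q, g] len 4
Longest all-distinct length: 5.

5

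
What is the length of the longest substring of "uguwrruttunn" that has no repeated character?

4

[u] len 1
[u, g] len 2
[g, u] len 2
[g, u, w] len 3
[g, u, w, r] len 4
[r] len 1
[r, u] len 2
[r, u, t] len 3
[t] len 1
[t, u] len 2
[t, u, n] len 3
[n] len 1
Longest all-distinct length: 4.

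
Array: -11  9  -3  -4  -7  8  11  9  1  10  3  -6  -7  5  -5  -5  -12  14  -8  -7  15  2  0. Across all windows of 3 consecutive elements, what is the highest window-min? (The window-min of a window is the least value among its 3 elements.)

8

(-11, 9, -3) → min -11
(9, -3, -4) → min -4
(-3, -4, -7) → min -7
(-4, -7, 8) → min -7
(-7, 8, 11) → min -7
(8, 11, 9) → min 8
(11, 9, 1) → min 1
(9, 1, 10) → min 1
(1, 10, 3) → min 1
(10, 3, -6) → min -6
(3, -6, -7) → min -7
(-6, -7, 5) → min -7
(-7, 5, -5) → min -7
(5, -5, -5) → min -5
(-5, -5, -12) → min -12
(-5, -12, 14) → min -12
(-12, 14, -8) → min -12
(14, -8, -7) → min -8
(-8, -7, 15) → min -8
(-7, 15, 2) → min -7
(15, 2, 0) → min 0
Highest of these is 8.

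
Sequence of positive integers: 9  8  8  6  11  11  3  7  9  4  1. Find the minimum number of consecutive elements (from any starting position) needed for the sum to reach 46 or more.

add 9: running sum 9 < 46
add 8: running sum 17 < 46
add 8: running sum 25 < 46
add 6: running sum 31 < 46
add 11: running sum 42 < 46
end 5: [9, 8, 8, 6, 11, 11] sum 53, len 6
end 6: [8, 8, 6, 11, 11, 3] sum 47, len 6
end 7: [8, 6, 11, 11, 3, 7] sum 46, len 6
end 8: [6, 11, 11, 3, 7, 9] sum 47, len 6
end 9: [6, 11, 11, 3, 7, 9, 4] sum 51, len 7
end 10: [11, 11, 3, 7, 9, 4, 1] sum 46, len 7
Shortest qualifying length: 6.

6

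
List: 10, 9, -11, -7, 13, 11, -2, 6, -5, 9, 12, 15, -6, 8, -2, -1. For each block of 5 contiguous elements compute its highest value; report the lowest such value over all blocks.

(10, 9, -11, -7, 13) → max 13
(9, -11, -7, 13, 11) → max 13
(-11, -7, 13, 11, -2) → max 13
(-7, 13, 11, -2, 6) → max 13
(13, 11, -2, 6, -5) → max 13
(11, -2, 6, -5, 9) → max 11
(-2, 6, -5, 9, 12) → max 12
(6, -5, 9, 12, 15) → max 15
(-5, 9, 12, 15, -6) → max 15
(9, 12, 15, -6, 8) → max 15
(12, 15, -6, 8, -2) → max 15
(15, -6, 8, -2, -1) → max 15
Lowest of these is 11.

11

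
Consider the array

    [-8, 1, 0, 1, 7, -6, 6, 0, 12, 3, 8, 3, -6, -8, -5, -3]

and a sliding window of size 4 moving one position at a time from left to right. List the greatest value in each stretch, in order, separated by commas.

[-8, 1, 0, 1] → max 1
[1, 0, 1, 7] → max 7
[0, 1, 7, -6] → max 7
[1, 7, -6, 6] → max 7
[7, -6, 6, 0] → max 7
[-6, 6, 0, 12] → max 12
[6, 0, 12, 3] → max 12
[0, 12, 3, 8] → max 12
[12, 3, 8, 3] → max 12
[3, 8, 3, -6] → max 8
[8, 3, -6, -8] → max 8
[3, -6, -8, -5] → max 3
[-6, -8, -5, -3] → max -3

1, 7, 7, 7, 7, 12, 12, 12, 12, 8, 8, 3, -3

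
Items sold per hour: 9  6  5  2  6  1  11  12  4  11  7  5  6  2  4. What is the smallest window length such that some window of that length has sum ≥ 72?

Extend right; whenever the sum reaches 72, record the length and shrink from the left:
add 9: running sum 9 < 72
add 6: running sum 15 < 72
add 5: running sum 20 < 72
add 2: running sum 22 < 72
add 6: running sum 28 < 72
add 1: running sum 29 < 72
add 11: running sum 40 < 72
add 12: running sum 52 < 72
add 4: running sum 56 < 72
add 11: running sum 67 < 72
add 7: shortest ending here [9, 6, 5, 2, 6, 1, 11, 12, 4, 11, 7] sum 74, len 11
add 5: shortest ending here [9, 6, 5, 2, 6, 1, 11, 12, 4, 11, 7, 5] sum 79, len 12
add 6: shortest ending here [6, 5, 2, 6, 1, 11, 12, 4, 11, 7, 5, 6] sum 76, len 12
add 2: shortest ending here [5, 2, 6, 1, 11, 12, 4, 11, 7, 5, 6, 2] sum 72, len 12
add 4: shortest ending here [5, 2, 6, 1, 11, 12, 4, 11, 7, 5, 6, 2, 4] sum 76, len 13
Shortest qualifying length: 11.

11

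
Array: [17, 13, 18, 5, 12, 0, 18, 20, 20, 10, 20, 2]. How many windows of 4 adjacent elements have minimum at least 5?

[17, 13, 18, 5] → min 5  ≥ 5 ✓
[13, 18, 5, 12] → min 5  ≥ 5 ✓
[18, 5, 12, 0] → min 0
[5, 12, 0, 18] → min 0
[12, 0, 18, 20] → min 0
[0, 18, 20, 20] → min 0
[18, 20, 20, 10] → min 10  ≥ 5 ✓
[20, 20, 10, 20] → min 10  ≥ 5 ✓
[20, 10, 20, 2] → min 2
4 windows satisfy the condition.

4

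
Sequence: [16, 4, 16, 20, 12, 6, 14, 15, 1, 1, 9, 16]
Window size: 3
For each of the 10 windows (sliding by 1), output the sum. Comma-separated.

[16, 4, 16] → sum 36
[4, 16, 20] → sum 40
[16, 20, 12] → sum 48
[20, 12, 6] → sum 38
[12, 6, 14] → sum 32
[6, 14, 15] → sum 35
[14, 15, 1] → sum 30
[15, 1, 1] → sum 17
[1, 1, 9] → sum 11
[1, 9, 16] → sum 26

36, 40, 48, 38, 32, 35, 30, 17, 11, 26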